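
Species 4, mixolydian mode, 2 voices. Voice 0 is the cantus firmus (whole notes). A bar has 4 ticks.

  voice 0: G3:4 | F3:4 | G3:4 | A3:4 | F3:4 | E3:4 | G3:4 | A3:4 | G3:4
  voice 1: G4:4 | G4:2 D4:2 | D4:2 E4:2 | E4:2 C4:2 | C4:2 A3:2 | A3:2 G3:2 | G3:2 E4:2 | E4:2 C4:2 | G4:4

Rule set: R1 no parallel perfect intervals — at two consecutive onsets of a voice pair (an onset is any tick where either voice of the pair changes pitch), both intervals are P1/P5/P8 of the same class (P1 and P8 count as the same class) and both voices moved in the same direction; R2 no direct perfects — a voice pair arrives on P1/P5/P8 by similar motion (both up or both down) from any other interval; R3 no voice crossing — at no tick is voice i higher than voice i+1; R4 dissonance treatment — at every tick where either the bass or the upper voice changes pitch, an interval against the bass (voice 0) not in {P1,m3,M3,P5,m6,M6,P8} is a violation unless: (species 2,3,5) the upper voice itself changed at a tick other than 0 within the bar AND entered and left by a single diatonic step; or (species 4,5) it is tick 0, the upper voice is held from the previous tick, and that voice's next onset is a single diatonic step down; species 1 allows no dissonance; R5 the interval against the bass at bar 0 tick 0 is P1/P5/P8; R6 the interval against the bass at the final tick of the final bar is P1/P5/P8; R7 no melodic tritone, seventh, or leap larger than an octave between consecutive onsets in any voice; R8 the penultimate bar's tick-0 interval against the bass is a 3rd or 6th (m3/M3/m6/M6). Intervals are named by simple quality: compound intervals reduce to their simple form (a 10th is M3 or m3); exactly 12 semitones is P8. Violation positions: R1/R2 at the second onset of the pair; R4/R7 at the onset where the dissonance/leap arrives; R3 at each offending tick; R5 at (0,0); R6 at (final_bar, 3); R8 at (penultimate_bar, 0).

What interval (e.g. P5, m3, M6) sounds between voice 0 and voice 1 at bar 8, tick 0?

voice 0=G3 voice 1=G4 -> P8

P8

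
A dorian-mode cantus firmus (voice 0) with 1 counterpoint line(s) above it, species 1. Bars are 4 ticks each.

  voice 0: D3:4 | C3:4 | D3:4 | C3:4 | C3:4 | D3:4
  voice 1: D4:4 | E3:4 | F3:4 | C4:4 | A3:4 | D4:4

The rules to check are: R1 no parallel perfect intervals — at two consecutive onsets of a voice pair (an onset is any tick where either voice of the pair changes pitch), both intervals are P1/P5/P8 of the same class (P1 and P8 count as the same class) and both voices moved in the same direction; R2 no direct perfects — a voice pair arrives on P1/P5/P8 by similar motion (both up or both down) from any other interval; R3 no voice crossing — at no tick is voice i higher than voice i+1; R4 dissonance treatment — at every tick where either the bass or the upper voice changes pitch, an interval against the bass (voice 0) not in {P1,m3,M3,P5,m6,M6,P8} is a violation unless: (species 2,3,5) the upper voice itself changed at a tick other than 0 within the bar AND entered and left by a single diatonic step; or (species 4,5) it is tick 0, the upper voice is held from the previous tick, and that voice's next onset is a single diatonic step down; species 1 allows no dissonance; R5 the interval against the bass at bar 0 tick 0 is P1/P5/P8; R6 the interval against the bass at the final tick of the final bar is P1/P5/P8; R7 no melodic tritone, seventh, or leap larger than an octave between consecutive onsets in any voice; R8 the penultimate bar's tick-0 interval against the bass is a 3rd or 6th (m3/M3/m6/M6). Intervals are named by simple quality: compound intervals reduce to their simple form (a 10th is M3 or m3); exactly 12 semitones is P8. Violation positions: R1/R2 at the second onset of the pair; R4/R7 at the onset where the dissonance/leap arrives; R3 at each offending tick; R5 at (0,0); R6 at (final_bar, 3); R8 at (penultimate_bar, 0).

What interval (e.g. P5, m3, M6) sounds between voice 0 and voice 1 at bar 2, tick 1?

voice 0=D3 voice 1=F3 -> m3

m3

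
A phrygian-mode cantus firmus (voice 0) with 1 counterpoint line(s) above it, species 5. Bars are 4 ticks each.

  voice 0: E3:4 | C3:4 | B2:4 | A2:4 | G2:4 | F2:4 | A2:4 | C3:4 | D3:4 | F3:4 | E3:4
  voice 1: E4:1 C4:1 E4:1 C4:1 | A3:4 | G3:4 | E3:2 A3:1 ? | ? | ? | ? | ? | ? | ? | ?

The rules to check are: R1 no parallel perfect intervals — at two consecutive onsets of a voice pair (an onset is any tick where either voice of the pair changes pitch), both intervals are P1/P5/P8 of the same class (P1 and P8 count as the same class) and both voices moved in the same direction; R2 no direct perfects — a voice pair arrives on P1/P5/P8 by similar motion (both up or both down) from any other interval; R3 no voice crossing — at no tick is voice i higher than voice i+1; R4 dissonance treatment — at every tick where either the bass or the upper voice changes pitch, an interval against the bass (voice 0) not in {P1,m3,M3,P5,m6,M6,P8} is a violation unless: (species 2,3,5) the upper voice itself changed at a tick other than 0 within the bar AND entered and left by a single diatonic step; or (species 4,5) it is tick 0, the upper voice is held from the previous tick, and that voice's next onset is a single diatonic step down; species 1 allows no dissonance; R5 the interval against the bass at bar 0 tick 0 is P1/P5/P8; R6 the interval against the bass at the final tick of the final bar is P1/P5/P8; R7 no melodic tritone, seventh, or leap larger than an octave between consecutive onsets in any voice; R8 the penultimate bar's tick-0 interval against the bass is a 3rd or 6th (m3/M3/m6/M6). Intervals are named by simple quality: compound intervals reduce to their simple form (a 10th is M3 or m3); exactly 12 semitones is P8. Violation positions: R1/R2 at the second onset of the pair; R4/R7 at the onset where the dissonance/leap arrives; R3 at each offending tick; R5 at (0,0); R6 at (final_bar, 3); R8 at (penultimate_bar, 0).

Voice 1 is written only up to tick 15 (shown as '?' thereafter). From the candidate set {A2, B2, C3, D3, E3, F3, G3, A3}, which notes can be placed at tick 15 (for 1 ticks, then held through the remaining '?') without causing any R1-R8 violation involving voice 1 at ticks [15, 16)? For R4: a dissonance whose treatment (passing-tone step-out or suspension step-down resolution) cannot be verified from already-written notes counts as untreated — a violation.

{A2, A3, C3, E3, F3}

A2: legal
B2: violates R4,R7
C3: legal
D3: violates R4
E3: legal
F3: legal
G3: violates R4
A3: legal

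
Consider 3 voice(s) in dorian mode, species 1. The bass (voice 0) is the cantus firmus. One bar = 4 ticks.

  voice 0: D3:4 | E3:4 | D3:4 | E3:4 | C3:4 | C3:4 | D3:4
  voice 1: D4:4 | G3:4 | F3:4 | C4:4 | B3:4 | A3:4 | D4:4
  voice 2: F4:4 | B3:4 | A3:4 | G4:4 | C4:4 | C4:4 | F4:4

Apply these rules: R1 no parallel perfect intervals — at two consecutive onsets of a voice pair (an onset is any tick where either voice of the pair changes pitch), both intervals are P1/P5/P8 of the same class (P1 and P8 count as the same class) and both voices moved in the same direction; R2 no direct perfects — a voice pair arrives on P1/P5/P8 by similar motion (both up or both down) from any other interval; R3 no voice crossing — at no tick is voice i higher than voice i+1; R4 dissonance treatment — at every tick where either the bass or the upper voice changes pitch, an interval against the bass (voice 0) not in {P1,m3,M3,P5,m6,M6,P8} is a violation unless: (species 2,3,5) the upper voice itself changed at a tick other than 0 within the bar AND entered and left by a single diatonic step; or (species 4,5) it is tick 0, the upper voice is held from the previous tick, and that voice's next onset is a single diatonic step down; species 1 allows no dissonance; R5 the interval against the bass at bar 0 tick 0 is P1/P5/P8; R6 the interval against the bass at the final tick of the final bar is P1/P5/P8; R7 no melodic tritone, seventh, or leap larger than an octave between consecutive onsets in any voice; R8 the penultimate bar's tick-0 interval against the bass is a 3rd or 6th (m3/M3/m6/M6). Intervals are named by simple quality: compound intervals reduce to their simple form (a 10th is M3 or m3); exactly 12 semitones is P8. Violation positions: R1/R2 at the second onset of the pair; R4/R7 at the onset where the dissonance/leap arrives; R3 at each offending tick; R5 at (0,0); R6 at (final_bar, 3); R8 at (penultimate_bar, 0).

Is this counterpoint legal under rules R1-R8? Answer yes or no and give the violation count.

bar 0: v0=D3 v1=D4 v2=F4 (m3)
bar 1: v0=E3 v1=G3 v2=B3 (P5)
bar 2: v0=D3 v1=F3 v2=A3 (P5)
bar 3: v0=E3 v1=C4 v2=G4 (m3)
bar 4: v0=C3 v1=B3 v2=C4 (P8)
bar 5: v0=C3 v1=A3 v2=C4 (P8)
bar 6: v0=D3 v1=D4 v2=F4 (m3)
  R5 @ bar0.0: opens on m3
  R7 @ bar1.0: F4->B3 leap 6st
  R1 @ bar2.0: E3/B3 P5 -> D3/A3 P5 similar
  R2 @ bar3.0: F3/A3 M3 -> C4/G4 P5 similar
  R7 @ bar3.0: A3->G4 leap 10st
  R2 @ bar4.0: E3/G4 m3 -> C3/C4 P8 similar
  R4 @ bar4.0: C3/B3 M7 untreated
  R8 @ bar5.0: penult P8 not 3rd/6th
  R2 @ bar6.0: C3/A3 M6 -> D3/D4 P8 similar
  R6 @ bar6.3: closes on m3

No (10 violations)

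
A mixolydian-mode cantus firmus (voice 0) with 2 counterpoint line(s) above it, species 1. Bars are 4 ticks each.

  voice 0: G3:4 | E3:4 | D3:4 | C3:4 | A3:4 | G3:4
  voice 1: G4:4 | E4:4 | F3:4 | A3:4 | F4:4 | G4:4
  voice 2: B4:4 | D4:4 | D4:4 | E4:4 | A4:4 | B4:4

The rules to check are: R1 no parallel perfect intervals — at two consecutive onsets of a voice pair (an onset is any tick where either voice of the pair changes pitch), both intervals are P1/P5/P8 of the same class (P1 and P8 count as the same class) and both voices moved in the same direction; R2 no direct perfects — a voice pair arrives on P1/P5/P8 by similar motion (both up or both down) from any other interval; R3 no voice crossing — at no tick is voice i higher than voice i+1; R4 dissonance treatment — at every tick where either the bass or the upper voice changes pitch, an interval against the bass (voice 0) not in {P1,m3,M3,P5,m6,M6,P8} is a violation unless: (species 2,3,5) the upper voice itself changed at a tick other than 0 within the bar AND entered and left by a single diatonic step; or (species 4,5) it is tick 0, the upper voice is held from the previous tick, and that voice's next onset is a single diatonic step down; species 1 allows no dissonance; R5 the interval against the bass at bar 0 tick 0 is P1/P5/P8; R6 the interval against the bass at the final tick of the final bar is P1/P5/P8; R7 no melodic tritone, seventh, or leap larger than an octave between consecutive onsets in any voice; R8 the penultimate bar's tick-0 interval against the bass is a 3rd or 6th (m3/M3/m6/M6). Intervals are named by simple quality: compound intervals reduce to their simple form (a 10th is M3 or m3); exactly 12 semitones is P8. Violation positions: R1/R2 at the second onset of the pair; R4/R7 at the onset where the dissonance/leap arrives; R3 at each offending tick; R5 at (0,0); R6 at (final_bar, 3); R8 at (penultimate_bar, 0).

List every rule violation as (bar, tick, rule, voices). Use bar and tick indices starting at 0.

(0, 0, R5, (0, 2))
(1, 0, R1, (0, 1))
(1, 0, R3, (1, 2))
(1, 0, R4, (0, 2))
(1, 1, R3, (1, 2))
(1, 2, R3, (1, 2))
(1, 3, R3, (1, 2))
(2, 0, R7, (1,))
(3, 0, R2, (1, 2))
(4, 0, R2, (0, 2))
(4, 0, R8, (0, 2))
(5, 3, R6, (0, 2))

bar 0: v0=G3 v1=G4 v2=B4 downbeat M3
bar 1: v0=E3 v1=E4 v2=D4 downbeat m7
bar 2: v0=D3 v1=F3 v2=D4 downbeat P8
bar 3: v0=C3 v1=A3 v2=E4 downbeat M3
bar 4: v0=A3 v1=F4 v2=A4 downbeat P8
bar 5: v0=G3 v1=G4 v2=B4 downbeat M3
  -> R5 @ bar 0 tick 0 v(0, 2): opens on M3
  -> R1 @ bar 1 tick 0 v(0, 1): G3/G4 P8 -> E3/E4 P8 similar
  -> R3 @ bar 1 tick 0 v(1, 2): E4 above D4
  -> R4 @ bar 1 tick 0 v(0, 2): E3/D4 m7 untreated
  -> R3 @ bar 1 tick 1 v(1, 2): E4 above D4
  -> R3 @ bar 1 tick 2 v(1, 2): E4 above D4
  -> R3 @ bar 1 tick 3 v(1, 2): E4 above D4
  -> R7 @ bar 2 tick 0 v(1,): E4->F3 leap 11st
  -> R2 @ bar 3 tick 0 v(1, 2): F3/D4 M6 -> A3/E4 P5 similar
  -> R2 @ bar 4 tick 0 v(0, 2): C3/E4 M3 -> A3/A4 P8 similar
  -> R8 @ bar 4 tick 0 v(0, 2): penult P8 not 3rd/6th
  -> R6 @ bar 5 tick 3 v(0, 2): closes on M3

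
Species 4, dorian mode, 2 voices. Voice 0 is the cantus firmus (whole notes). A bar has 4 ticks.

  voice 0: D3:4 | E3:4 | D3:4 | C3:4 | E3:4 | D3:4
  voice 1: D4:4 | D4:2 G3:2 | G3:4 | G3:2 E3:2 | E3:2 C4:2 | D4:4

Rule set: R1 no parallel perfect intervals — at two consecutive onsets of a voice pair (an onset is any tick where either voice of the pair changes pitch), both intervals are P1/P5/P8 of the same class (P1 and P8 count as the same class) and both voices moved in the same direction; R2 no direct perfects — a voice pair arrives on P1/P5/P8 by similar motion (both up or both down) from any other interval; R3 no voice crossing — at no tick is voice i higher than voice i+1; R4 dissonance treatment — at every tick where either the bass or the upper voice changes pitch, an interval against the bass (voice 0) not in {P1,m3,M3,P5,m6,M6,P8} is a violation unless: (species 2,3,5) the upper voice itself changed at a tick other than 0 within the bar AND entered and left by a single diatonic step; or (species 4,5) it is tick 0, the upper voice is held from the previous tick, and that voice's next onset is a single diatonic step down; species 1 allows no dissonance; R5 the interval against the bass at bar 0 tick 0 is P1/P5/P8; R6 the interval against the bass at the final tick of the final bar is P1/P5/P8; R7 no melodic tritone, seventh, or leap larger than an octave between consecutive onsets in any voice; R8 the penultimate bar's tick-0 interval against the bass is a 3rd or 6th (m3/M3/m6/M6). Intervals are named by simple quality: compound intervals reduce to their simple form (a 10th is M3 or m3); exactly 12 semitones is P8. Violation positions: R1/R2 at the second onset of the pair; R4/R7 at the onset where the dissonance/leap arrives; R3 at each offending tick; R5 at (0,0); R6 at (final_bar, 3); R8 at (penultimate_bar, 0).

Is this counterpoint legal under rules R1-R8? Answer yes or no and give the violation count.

bar 0: v0=D3 v1=D4 (P8)
bar 1: v0=E3 v1=D4 (m7)
bar 2: v0=D3 v1=G3 (P4)
bar 3: v0=C3 v1=G3 (P5)
bar 4: v0=E3 v1=E3 (P1)
bar 5: v0=D3 v1=D4 (P8)
  R4 @ bar1.0: E3/D4 m7 untreated
  R4 @ bar2.0: D3/G3 P4 untreated
  R8 @ bar4.0: penult P1 not 3rd/6th

No (3 violations)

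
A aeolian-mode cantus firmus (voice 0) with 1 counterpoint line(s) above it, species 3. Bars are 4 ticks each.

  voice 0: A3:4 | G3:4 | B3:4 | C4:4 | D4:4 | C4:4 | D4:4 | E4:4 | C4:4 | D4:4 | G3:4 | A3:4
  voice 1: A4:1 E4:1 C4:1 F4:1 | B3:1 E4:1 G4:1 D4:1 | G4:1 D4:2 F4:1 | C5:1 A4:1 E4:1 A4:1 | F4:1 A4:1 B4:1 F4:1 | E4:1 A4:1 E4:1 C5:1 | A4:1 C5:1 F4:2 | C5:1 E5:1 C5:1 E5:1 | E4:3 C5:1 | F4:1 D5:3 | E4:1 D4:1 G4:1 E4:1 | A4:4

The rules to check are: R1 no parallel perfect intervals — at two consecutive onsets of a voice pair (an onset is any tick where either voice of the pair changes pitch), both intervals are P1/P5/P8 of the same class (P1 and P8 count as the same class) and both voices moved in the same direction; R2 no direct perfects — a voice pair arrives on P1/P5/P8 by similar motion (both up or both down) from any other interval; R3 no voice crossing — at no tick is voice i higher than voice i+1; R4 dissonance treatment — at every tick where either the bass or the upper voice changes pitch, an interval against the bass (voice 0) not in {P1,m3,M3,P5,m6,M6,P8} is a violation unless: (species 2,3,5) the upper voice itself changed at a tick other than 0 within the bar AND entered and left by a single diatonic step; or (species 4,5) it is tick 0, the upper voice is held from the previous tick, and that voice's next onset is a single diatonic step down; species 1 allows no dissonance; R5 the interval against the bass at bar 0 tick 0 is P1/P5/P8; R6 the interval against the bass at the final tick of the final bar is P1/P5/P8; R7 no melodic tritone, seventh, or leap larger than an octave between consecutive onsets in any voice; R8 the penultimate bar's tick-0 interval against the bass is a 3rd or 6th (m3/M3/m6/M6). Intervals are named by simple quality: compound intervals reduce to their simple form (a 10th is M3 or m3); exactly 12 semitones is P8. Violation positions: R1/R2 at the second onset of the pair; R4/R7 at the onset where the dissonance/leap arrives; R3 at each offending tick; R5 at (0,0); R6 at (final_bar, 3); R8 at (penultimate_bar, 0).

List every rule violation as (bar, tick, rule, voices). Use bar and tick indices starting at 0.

bar 0: v0=A3 v1=A4 downbeat P8
bar 1: v0=G3 v1=B3 downbeat M3
bar 2: v0=B3 v1=G4 downbeat m6
bar 3: v0=C4 v1=C5 downbeat P8
bar 4: v0=D4 v1=F4 downbeat m3
bar 5: v0=C4 v1=E4 downbeat M3
bar 6: v0=D4 v1=A4 downbeat P5
bar 7: v0=E4 v1=C5 downbeat m6
bar 8: v0=C4 v1=E4 downbeat M3
bar 9: v0=D4 v1=F4 downbeat m3
bar 10: v0=G3 v1=E4 downbeat M6
bar 11: v0=A3 v1=A4 downbeat P8
  -> R7 @ bar 1 tick 0 v(1,): F4->B3 leap 6st
  -> R4 @ bar 2 tick 3 v(0, 1): B3/F4 TT untreated
  -> R2 @ bar 3 tick 0 v(0, 1): B3/F4 TT -> C4/C5 P8 similar
  -> R7 @ bar 4 tick 3 v(1,): B4->F4 leap 6st
  -> R4 @ bar 6 tick 1 v(0, 1): D4/C5 m7 untreated
  -> R7 @ bar 10 tick 0 v(1,): D5->E4 leap 10st
  -> R2 @ bar 11 tick 0 v(0, 1): G3/E4 M6 -> A3/A4 P8 similar

(1, 0, R7, (1,))
(2, 3, R4, (0, 1))
(3, 0, R2, (0, 1))
(4, 3, R7, (1,))
(6, 1, R4, (0, 1))
(10, 0, R7, (1,))
(11, 0, R2, (0, 1))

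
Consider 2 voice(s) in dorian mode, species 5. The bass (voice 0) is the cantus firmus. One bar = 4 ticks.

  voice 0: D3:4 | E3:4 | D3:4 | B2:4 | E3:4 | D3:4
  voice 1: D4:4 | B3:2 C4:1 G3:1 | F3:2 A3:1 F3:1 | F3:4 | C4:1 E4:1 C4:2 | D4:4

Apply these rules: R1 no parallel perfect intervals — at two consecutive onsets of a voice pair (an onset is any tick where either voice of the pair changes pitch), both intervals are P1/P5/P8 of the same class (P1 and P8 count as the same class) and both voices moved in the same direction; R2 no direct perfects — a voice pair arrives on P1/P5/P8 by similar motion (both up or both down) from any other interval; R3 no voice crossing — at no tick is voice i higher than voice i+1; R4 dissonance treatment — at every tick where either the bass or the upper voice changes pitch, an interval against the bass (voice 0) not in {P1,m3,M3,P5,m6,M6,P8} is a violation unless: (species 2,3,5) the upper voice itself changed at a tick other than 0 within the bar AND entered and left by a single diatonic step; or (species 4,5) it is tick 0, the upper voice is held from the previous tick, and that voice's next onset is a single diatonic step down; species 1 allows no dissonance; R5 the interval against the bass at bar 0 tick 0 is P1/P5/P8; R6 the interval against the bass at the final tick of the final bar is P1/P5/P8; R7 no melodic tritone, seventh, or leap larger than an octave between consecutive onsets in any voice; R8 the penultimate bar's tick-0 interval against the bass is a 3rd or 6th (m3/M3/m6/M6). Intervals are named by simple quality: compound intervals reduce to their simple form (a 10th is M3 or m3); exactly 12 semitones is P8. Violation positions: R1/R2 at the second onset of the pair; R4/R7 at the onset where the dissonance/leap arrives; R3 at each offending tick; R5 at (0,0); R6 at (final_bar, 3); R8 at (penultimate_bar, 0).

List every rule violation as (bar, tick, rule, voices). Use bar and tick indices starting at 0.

(3, 0, R4, (0, 1))

bar 0: v0=D3 v1=D4 downbeat P8
bar 1: v0=E3 v1=B3 downbeat P5
bar 2: v0=D3 v1=F3 downbeat m3
bar 3: v0=B2 v1=F3 downbeat TT
bar 4: v0=E3 v1=C4 downbeat m6
bar 5: v0=D3 v1=D4 downbeat P8
  -> R4 @ bar 3 tick 0 v(0, 1): B2/F3 TT untreated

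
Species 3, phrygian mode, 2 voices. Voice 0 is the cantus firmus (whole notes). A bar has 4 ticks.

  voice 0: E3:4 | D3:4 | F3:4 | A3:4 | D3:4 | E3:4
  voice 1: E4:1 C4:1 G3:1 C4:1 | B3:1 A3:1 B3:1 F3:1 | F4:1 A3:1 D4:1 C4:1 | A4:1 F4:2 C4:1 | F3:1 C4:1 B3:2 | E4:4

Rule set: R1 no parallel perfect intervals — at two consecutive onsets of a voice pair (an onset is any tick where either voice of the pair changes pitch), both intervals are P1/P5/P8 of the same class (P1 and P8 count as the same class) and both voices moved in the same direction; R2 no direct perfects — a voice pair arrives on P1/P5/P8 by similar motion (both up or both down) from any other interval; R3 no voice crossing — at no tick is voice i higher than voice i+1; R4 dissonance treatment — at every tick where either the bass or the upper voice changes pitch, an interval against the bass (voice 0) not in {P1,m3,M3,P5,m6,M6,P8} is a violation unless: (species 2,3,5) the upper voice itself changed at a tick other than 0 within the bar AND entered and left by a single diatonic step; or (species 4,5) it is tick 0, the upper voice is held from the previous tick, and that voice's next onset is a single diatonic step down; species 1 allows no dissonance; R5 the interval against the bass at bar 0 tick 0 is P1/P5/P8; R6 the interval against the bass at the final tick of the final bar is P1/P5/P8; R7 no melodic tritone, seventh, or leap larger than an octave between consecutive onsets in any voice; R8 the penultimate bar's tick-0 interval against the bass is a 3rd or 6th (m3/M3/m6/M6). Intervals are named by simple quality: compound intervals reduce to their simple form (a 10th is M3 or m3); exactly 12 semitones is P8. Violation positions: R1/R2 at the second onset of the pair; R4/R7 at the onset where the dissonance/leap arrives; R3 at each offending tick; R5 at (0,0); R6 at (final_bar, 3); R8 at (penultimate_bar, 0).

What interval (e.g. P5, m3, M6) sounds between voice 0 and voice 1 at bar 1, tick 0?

voice 0=D3 voice 1=B3 -> M6

M6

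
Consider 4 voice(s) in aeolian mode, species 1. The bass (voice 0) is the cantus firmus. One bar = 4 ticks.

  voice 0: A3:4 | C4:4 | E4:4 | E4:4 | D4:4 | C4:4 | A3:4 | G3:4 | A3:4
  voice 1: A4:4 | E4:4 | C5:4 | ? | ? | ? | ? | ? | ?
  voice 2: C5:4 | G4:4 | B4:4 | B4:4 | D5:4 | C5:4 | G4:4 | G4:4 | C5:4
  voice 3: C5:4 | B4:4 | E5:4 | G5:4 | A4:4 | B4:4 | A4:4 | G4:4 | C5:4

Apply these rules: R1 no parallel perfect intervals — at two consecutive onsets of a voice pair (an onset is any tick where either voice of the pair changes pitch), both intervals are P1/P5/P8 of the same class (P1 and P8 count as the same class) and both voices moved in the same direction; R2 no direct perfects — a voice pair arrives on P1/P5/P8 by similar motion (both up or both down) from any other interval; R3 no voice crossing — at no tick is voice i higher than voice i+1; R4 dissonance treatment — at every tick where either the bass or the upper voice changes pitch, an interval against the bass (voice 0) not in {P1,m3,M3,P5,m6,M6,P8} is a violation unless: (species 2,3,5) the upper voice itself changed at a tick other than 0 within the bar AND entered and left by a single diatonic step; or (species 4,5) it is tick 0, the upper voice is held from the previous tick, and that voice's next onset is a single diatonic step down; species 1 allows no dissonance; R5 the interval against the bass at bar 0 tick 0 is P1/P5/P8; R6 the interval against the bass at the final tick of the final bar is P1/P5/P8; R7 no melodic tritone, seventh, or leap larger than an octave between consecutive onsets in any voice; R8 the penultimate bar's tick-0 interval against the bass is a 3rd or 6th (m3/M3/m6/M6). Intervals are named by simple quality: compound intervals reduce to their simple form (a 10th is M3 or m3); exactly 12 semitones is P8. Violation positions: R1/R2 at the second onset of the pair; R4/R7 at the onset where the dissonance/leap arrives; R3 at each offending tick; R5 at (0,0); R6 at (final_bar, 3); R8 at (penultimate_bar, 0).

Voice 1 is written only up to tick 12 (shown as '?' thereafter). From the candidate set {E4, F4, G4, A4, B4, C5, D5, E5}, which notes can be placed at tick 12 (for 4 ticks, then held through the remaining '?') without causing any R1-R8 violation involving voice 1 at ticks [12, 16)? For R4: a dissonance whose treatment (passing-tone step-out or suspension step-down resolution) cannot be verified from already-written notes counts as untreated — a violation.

E4: legal
F4: violates R4
G4: legal
A4: violates R4
B4: legal
C5: violates R3
D5: violates R3,R4
E5: violates R3

{B4, E4, G4}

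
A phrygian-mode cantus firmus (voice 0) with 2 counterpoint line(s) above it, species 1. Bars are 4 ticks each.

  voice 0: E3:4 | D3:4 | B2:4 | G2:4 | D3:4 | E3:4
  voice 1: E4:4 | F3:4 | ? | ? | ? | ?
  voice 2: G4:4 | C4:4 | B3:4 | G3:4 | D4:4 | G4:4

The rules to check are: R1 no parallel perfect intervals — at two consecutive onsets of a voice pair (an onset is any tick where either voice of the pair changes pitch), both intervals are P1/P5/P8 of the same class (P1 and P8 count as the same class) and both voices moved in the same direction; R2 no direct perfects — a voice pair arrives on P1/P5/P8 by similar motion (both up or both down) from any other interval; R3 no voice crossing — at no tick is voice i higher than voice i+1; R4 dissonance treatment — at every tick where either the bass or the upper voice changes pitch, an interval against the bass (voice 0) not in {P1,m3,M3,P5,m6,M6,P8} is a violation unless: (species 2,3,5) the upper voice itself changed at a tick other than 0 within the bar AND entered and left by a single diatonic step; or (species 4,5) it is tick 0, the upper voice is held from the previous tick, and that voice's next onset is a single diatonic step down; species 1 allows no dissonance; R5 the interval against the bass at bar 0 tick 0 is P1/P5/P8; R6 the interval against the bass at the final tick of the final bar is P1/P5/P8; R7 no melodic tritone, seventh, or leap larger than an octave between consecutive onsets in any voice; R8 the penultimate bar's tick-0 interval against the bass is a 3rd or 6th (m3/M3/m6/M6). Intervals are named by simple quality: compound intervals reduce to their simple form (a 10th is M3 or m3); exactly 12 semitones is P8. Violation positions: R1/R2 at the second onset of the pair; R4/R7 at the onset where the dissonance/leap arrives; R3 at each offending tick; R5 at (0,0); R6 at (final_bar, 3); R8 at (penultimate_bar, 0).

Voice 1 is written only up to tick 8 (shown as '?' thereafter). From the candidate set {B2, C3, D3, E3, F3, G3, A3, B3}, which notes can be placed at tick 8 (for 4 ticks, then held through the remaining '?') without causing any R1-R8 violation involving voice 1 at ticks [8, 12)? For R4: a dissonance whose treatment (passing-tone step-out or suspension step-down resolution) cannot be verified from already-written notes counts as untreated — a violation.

{D3, G3}

B2: violates R2,R7
C3: violates R4
D3: legal
E3: violates R1,R4
F3: violates R4
G3: legal
A3: violates R4
B3: violates R7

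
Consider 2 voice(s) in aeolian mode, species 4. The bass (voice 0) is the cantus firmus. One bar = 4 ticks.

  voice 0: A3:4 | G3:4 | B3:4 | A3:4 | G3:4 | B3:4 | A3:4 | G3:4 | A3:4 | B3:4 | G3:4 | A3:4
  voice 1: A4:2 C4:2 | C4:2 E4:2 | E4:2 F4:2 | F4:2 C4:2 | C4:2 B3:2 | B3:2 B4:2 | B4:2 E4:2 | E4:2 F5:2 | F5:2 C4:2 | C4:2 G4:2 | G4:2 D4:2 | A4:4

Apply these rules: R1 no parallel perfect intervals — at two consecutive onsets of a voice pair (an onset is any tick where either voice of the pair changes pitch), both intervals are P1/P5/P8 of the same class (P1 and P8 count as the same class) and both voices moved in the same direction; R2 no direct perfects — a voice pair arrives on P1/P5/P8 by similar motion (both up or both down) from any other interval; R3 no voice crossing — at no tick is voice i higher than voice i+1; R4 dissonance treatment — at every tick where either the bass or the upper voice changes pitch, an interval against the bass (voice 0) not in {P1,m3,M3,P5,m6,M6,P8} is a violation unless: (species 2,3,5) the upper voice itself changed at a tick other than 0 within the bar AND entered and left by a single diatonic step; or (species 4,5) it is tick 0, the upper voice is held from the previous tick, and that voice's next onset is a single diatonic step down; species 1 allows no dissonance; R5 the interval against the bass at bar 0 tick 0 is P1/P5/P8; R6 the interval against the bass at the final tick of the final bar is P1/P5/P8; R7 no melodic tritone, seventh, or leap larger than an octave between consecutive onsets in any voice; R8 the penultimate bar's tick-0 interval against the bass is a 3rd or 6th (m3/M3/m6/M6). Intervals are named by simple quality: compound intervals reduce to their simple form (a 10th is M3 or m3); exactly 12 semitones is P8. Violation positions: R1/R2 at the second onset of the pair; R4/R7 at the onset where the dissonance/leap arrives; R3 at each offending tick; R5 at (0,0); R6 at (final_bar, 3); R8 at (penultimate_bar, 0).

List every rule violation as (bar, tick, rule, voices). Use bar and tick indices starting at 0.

bar 0: v0=A3 v1=A4 downbeat P8
bar 1: v0=G3 v1=C4 downbeat P4
bar 2: v0=B3 v1=E4 downbeat P4
bar 3: v0=A3 v1=F4 downbeat m6
bar 4: v0=G3 v1=C4 downbeat P4
bar 5: v0=B3 v1=B3 downbeat P1
bar 6: v0=A3 v1=B4 downbeat M2
bar 7: v0=G3 v1=E4 downbeat M6
bar 8: v0=A3 v1=F5 downbeat m6
bar 9: v0=B3 v1=C4 downbeat m2
bar 10: v0=G3 v1=G4 downbeat P8
bar 11: v0=A3 v1=A4 downbeat P8
  -> R4 @ bar 1 tick 0 v(0, 1): G3/C4 P4 untreated
  -> R4 @ bar 2 tick 0 v(0, 1): B3/E4 P4 untreated
  -> R4 @ bar 2 tick 2 v(0, 1): B3/F4 TT untreated
  -> R4 @ bar 6 tick 0 v(0, 1): A3/B4 M2 untreated
  -> R4 @ bar 7 tick 2 v(0, 1): G3/F5 m7 untreated
  -> R7 @ bar 7 tick 2 v(1,): E4->F5 leap 13st
  -> R7 @ bar 8 tick 2 v(1,): F5->C4 leap 17st
  -> R4 @ bar 9 tick 0 v(0, 1): B3/C4 m2 untreated
  -> R8 @ bar 10 tick 0 v(0, 1): penult P8 not 3rd/6th
  -> R2 @ bar 11 tick 0 v(0, 1): G3/D4 P5 -> A3/A4 P8 similar

(1, 0, R4, (0, 1))
(2, 0, R4, (0, 1))
(2, 2, R4, (0, 1))
(6, 0, R4, (0, 1))
(7, 2, R4, (0, 1))
(7, 2, R7, (1,))
(8, 2, R7, (1,))
(9, 0, R4, (0, 1))
(10, 0, R8, (0, 1))
(11, 0, R2, (0, 1))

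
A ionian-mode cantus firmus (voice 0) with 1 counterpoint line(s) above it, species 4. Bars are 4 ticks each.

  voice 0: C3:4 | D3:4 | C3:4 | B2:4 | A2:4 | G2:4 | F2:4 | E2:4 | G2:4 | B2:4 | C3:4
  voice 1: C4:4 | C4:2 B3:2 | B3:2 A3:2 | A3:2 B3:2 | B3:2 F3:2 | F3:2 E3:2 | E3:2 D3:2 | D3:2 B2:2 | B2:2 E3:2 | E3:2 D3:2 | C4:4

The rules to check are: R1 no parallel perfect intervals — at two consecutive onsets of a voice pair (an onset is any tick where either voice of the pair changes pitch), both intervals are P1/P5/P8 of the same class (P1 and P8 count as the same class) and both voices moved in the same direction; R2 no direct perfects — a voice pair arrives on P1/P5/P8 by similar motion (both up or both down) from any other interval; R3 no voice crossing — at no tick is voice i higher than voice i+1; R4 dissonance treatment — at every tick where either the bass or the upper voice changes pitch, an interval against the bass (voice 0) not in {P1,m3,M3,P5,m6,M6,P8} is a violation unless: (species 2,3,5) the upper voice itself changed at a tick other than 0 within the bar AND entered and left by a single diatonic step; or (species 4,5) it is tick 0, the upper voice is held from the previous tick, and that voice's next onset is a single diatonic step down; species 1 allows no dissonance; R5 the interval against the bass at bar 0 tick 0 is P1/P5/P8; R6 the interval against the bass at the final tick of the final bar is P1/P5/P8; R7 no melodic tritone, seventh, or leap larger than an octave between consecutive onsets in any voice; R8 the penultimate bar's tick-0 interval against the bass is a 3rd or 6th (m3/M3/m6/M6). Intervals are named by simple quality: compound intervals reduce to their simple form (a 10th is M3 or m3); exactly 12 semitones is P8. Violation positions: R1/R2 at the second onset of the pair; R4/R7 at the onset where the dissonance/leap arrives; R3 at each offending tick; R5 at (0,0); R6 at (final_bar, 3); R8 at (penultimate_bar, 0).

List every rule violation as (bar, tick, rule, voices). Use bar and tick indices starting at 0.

(3, 0, R4, (0, 1))
(4, 0, R4, (0, 1))
(4, 2, R7, (1,))
(7, 0, R4, (0, 1))
(9, 0, R8, (0, 1))
(10, 0, R2, (0, 1))
(10, 0, R7, (1,))

bar 0: v0=C3 v1=C4 downbeat P8
bar 1: v0=D3 v1=C4 downbeat m7
bar 2: v0=C3 v1=B3 downbeat M7
bar 3: v0=B2 v1=A3 downbeat m7
bar 4: v0=A2 v1=B3 downbeat M2
bar 5: v0=G2 v1=F3 downbeat m7
bar 6: v0=F2 v1=E3 downbeat M7
bar 7: v0=E2 v1=D3 downbeat m7
bar 8: v0=G2 v1=B2 downbeat M3
bar 9: v0=B2 v1=E3 downbeat P4
bar 10: v0=C3 v1=C4 downbeat P8
  -> R4 @ bar 3 tick 0 v(0, 1): B2/A3 m7 untreated
  -> R4 @ bar 4 tick 0 v(0, 1): A2/B3 M2 untreated
  -> R7 @ bar 4 tick 2 v(1,): B3->F3 leap 6st
  -> R4 @ bar 7 tick 0 v(0, 1): E2/D3 m7 untreated
  -> R8 @ bar 9 tick 0 v(0, 1): penult P4 not 3rd/6th
  -> R2 @ bar 10 tick 0 v(0, 1): B2/D3 m3 -> C3/C4 P8 similar
  -> R7 @ bar 10 tick 0 v(1,): D3->C4 leap 10st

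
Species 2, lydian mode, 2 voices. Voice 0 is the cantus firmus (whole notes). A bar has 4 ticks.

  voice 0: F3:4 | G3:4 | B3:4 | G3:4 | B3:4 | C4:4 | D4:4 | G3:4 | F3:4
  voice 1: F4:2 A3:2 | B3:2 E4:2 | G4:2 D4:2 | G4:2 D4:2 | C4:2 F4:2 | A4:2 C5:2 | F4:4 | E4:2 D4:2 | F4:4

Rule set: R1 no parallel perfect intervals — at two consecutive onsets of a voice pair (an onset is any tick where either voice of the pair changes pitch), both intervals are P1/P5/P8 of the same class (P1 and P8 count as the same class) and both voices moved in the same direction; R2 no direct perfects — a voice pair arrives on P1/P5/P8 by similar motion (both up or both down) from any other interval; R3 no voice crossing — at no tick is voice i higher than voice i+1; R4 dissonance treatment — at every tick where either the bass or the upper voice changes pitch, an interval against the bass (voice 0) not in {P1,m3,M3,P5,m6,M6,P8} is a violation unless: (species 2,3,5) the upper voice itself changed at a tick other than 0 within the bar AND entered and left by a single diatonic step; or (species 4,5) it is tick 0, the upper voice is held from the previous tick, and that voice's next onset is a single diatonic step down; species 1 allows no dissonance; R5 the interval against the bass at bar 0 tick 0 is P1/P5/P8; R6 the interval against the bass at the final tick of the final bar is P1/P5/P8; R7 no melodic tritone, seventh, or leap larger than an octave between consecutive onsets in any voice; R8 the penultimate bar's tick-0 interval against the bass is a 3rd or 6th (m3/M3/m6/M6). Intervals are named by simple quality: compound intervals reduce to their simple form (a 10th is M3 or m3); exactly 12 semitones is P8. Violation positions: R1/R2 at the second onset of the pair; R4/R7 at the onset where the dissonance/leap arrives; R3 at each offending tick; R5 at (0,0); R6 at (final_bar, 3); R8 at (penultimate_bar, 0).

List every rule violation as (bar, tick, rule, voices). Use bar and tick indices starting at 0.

(4, 0, R4, (0, 1))
(4, 2, R4, (0, 1))

bar 0: v0=F3 v1=F4 downbeat P8
bar 1: v0=G3 v1=B3 downbeat M3
bar 2: v0=B3 v1=G4 downbeat m6
bar 3: v0=G3 v1=G4 downbeat P8
bar 4: v0=B3 v1=C4 downbeat m2
bar 5: v0=C4 v1=A4 downbeat M6
bar 6: v0=D4 v1=F4 downbeat m3
bar 7: v0=G3 v1=E4 downbeat M6
bar 8: v0=F3 v1=F4 downbeat P8
  -> R4 @ bar 4 tick 0 v(0, 1): B3/C4 m2 untreated
  -> R4 @ bar 4 tick 2 v(0, 1): B3/F4 TT untreated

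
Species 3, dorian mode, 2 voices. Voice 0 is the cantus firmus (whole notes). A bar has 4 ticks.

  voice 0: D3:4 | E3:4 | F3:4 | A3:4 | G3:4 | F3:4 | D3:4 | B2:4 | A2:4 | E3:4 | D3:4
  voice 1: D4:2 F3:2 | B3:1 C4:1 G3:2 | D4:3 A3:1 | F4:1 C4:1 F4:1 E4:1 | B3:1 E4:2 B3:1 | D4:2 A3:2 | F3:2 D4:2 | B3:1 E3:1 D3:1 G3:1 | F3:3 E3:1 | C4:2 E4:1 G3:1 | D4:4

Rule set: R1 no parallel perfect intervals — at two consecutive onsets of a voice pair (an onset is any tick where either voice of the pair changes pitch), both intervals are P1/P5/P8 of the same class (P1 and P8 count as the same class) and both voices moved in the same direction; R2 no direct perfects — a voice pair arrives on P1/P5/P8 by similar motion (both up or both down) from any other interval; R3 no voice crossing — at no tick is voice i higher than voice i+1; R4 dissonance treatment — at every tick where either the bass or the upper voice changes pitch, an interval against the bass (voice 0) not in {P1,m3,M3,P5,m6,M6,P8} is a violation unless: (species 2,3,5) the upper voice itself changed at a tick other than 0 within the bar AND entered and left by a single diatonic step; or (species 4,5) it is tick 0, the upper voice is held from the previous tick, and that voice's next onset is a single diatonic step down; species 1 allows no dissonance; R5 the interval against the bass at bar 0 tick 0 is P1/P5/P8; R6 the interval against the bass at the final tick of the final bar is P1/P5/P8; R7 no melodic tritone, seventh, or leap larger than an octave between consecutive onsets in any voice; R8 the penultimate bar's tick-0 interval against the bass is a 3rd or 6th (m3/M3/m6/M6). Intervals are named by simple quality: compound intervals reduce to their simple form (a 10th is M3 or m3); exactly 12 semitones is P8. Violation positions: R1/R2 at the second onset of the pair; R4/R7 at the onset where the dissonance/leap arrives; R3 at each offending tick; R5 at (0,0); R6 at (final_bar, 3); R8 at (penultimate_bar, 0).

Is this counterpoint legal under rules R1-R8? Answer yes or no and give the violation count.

bar 0: v0=D3 v1=D4 (P8)
bar 1: v0=E3 v1=B3 (P5)
bar 2: v0=F3 v1=D4 (M6)
bar 3: v0=A3 v1=F4 (m6)
bar 4: v0=G3 v1=B3 (M3)
bar 5: v0=F3 v1=D4 (M6)
bar 6: v0=D3 v1=F3 (m3)
bar 7: v0=B2 v1=B3 (P8)
bar 8: v0=A2 v1=F3 (m6)
bar 9: v0=E3 v1=C4 (m6)
bar 10: v0=D3 v1=D4 (P8)
  R2 @ bar1.0: D3/F3 m3 -> E3/B3 P5 similar
  R7 @ bar1.0: F3->B3 leap 6st
  R1 @ bar7.0: D3/D4 P8 -> B2/B3 P8 similar
  R4 @ bar7.1: B2/E3 P4 untreated

No (4 violations)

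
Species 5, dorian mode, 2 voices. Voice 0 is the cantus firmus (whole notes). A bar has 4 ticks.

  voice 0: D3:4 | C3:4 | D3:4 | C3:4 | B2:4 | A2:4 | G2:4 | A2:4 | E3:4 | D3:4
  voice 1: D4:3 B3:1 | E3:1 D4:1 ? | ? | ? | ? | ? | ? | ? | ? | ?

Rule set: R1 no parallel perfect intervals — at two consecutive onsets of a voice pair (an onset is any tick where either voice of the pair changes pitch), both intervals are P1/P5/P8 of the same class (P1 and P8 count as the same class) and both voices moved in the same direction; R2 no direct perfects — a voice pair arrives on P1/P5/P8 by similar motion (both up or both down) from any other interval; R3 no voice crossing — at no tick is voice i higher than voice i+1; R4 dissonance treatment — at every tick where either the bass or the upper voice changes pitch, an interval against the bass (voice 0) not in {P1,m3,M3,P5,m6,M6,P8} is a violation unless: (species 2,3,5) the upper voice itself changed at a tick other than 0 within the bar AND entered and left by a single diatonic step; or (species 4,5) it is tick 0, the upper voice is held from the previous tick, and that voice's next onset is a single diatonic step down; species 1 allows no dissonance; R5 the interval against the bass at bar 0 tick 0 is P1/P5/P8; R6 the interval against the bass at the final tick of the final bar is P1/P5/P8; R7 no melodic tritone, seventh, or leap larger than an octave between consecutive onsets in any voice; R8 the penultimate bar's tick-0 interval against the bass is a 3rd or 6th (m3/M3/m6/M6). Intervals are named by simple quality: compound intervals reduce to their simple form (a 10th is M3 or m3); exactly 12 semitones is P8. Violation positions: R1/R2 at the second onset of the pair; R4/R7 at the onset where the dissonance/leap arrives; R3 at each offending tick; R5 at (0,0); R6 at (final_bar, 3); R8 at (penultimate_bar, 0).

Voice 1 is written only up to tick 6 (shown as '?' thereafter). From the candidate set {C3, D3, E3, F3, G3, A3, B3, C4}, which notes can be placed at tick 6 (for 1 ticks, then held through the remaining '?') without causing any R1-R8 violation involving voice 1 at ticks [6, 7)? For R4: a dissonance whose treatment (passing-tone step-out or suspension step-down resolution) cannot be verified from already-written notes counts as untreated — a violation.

C3: violates R7
D3: violates R4
E3: violates R7
F3: violates R4
G3: legal
A3: legal
B3: violates R4
C4: legal

{A3, C4, G3}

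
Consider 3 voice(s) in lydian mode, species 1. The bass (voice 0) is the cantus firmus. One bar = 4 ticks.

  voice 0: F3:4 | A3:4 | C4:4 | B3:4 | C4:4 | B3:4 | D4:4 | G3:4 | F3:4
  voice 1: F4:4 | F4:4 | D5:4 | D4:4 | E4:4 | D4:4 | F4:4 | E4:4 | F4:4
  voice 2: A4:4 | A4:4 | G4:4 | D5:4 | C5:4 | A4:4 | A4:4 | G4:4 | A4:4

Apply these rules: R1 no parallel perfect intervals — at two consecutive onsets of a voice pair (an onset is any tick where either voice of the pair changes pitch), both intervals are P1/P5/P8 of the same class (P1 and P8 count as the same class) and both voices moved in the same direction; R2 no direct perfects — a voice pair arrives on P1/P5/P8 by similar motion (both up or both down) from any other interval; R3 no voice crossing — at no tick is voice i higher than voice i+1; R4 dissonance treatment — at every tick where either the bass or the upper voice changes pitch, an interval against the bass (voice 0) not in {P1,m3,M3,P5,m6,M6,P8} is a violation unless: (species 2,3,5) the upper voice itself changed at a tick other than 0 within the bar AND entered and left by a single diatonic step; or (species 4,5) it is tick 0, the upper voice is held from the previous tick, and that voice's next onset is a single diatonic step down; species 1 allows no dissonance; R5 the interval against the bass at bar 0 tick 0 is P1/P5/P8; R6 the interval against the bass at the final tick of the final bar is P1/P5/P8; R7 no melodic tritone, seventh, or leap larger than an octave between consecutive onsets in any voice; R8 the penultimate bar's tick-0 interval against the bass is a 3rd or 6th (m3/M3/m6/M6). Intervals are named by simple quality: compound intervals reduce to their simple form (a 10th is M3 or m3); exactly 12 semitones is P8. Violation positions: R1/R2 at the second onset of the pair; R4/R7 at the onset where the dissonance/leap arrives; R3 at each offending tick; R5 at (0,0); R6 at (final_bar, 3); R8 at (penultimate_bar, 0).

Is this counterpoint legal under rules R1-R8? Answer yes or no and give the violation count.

No (11 violations)

bar 0: v0=F3 v1=F4 v2=A4 (M3)
bar 1: v0=A3 v1=F4 v2=A4 (P8)
bar 2: v0=C4 v1=D5 v2=G4 (P5)
bar 3: v0=B3 v1=D4 v2=D5 (m3)
bar 4: v0=C4 v1=E4 v2=C5 (P8)
bar 5: v0=B3 v1=D4 v2=A4 (m7)
bar 6: v0=D4 v1=F4 v2=A4 (P5)
bar 7: v0=G3 v1=E4 v2=G4 (P8)
bar 8: v0=F3 v1=F4 v2=A4 (M3)
  R5 @ bar0.0: opens on M3
  R3 @ bar2.0: D5 above G4
  R4 @ bar2.0: C4/D5 M2 untreated
  R3 @ bar2.1: D5 above G4
  R3 @ bar2.2: D5 above G4
  R3 @ bar2.3: D5 above G4
  R2 @ bar5.0: E4/C5 m6 -> D4/A4 P5 similar
  R4 @ bar5.0: B3/A4 m7 untreated
  R2 @ bar7.0: D4/A4 P5 -> G3/G4 P8 similar
  R8 @ bar7.0: penult P8 not 3rd/6th
  R6 @ bar8.3: closes on M3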